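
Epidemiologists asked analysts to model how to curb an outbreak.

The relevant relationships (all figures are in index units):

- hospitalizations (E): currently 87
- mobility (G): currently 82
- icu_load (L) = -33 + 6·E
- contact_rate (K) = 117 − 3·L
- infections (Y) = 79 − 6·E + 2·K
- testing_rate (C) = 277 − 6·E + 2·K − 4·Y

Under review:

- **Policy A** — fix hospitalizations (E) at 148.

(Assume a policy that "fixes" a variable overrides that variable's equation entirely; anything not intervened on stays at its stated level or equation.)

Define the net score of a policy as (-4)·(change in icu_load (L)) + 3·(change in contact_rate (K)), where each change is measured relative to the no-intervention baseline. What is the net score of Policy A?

-4758

Baseline:
  E = 87
  L = -33 + 6·87 = 489
  K = 117 − 3·489 = -1350
Policy A (E := 148):
  E = 148
  L = -33 + 6·148 = 855
  K = 117 − 3·855 = -2448
ΔL = 855 − 489 = 366; ΔK = -2448 − (-1350) = -1098
Score = (-4)·366 + 3·(-1098) = -4758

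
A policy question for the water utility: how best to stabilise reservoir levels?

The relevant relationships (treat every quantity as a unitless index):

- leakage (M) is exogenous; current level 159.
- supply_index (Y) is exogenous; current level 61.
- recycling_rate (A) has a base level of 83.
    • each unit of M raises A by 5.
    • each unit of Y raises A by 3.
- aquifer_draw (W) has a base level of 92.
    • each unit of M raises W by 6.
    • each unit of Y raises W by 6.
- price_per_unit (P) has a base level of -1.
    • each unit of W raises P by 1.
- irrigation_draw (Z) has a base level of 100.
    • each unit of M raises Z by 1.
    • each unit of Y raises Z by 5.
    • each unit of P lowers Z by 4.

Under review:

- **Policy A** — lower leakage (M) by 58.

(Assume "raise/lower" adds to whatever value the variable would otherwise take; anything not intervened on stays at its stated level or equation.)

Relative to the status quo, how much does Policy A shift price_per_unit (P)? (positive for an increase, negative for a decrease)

-348

Baseline:
  M = 159
  Y = 61
  W = 92 + 6·159 + 6·61 = 1412
  P = -1 + 1412 = 1411
Policy A (M − 58):
  M = 159 − 58 = 101
  Y = 61
  W = 92 + 6·101 + 6·61 = 1064
  P = -1 + 1064 = 1063
Change in P: 1063 − 1411 = -348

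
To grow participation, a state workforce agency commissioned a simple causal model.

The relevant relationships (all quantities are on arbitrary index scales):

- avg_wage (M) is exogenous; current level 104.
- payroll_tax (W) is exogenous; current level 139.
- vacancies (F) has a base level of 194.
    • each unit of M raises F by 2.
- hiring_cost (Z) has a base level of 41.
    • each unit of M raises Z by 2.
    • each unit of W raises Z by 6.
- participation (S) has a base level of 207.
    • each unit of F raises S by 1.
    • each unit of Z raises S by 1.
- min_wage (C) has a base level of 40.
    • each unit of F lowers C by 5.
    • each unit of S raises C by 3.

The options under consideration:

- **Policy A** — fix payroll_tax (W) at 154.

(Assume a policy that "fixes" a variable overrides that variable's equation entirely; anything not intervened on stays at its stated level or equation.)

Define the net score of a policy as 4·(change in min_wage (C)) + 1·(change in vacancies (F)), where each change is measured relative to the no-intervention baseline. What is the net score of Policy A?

Baseline:
  M = 104
  W = 139
  F = 194 + 2·104 = 402
  Z = 41 + 2·104 + 6·139 = 1083
  S = 207 + 402 + 1083 = 1692
  C = 40 − 5·402 + 3·1692 = 3106
Policy A (W := 154):
  M = 104
  W = 154
  F = 194 + 2·104 = 402
  Z = 41 + 2·104 + 6·154 = 1173
  S = 207 + 402 + 1173 = 1782
  C = 40 − 5·402 + 3·1782 = 3376
ΔC = 3376 − 3106 = 270; ΔF = 402 − 402 = 0
Score = 4·270 + 1·0 = 1080

1080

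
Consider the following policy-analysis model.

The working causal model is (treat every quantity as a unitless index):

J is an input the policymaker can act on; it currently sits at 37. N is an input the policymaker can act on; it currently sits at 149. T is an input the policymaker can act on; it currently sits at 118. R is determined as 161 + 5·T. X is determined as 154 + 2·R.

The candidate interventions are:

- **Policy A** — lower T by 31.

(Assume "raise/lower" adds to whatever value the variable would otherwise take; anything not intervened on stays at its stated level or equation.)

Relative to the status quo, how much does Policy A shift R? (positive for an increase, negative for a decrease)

Baseline:
  T = 118
  R = 161 + 5·118 = 751
Policy A (T − 31):
  T = 118 − 31 = 87
  R = 161 + 5·87 = 596
Change in R: 596 − 751 = -155

-155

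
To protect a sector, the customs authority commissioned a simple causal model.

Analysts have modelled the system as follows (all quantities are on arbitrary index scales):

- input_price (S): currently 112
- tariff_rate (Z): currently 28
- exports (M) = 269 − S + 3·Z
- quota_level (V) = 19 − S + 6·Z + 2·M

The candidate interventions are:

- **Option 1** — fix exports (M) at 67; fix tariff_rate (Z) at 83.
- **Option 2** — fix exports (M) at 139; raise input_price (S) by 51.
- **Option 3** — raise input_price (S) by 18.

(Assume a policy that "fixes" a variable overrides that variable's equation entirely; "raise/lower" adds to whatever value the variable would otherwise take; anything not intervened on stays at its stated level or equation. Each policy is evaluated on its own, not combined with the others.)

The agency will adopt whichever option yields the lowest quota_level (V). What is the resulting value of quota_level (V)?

302

Option 1 (M := 67, Z := 83):
  S = 112
  Z = 83
  M = 67
  V = 19 − 112 + 6·83 + 2·67 = 539
Option 2 (M := 139, S + 51):
  S = 112 + 51 = 163
  Z = 28
  M = 139
  V = 19 − 163 + 6·28 + 2·139 = 302
Option 3 (S + 18):
  S = 112 + 18 = 130
  Z = 28
  M = 269 − 130 + 3·28 = 223
  V = 19 − 130 + 6·28 + 2·223 = 503
Comparing — Option 1: V=539, Option 2: V=302, Option 3: V=503. Lowest is 302 (Option 2).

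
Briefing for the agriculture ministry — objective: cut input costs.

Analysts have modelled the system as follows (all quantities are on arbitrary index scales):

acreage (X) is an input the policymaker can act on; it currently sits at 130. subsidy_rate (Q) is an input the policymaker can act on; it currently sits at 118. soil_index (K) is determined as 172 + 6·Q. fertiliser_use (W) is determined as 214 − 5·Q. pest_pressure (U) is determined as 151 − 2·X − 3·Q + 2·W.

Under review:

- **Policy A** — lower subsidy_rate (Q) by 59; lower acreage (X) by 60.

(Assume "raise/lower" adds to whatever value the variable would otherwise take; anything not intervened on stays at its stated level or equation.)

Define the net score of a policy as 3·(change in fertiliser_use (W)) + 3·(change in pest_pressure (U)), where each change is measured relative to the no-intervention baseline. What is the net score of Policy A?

3546

Baseline:
  X = 130
  Q = 118
  W = 214 − 5·118 = -376
  U = 151 − 2·130 − 3·118 + 2·(-376) = -1215
Policy A (Q − 59, X − 60):
  X = 130 − 60 = 70
  Q = 118 − 59 = 59
  W = 214 − 5·59 = -81
  U = 151 − 2·70 − 3·59 + 2·(-81) = -328
ΔW = -81 − (-376) = 295; ΔU = -328 − (-1215) = 887
Score = 3·295 + 3·887 = 3546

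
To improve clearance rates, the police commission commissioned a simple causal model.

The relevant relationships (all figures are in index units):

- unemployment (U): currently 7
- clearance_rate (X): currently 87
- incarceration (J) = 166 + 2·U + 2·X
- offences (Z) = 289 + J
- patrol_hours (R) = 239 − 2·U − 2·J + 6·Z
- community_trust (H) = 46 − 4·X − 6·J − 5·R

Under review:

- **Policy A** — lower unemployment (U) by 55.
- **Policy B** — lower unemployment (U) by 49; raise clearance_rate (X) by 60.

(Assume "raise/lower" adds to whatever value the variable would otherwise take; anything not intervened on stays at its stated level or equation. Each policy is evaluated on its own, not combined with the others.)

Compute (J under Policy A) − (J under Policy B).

-132

Policy A (U − 55):
  U = 7 − 55 = -48
  X = 87
  J = 166 + 2·(-48) + 2·87 = 244
Policy B (U − 49, X + 60):
  U = 7 − 49 = -42
  X = 87 + 60 = 147
  J = 166 + 2·(-42) + 2·147 = 376
J: 244 − 376 = -132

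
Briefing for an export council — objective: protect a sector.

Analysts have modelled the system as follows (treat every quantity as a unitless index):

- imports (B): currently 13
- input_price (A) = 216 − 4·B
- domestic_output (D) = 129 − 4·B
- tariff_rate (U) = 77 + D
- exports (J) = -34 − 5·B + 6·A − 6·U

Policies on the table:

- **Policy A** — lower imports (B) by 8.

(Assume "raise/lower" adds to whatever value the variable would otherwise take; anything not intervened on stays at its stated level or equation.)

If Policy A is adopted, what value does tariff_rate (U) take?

Policy A (B − 8):
  B = 13 − 8 = 5
  D = 129 − 4·5 = 109
  U = 77 + 109 = 186

186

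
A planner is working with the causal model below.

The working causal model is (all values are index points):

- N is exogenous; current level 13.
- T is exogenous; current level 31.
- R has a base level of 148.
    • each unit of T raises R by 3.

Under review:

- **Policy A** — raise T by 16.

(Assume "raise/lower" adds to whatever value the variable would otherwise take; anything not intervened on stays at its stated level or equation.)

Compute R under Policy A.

289

Policy A (T + 16):
  T = 31 + 16 = 47
  R = 148 + 3·47 = 289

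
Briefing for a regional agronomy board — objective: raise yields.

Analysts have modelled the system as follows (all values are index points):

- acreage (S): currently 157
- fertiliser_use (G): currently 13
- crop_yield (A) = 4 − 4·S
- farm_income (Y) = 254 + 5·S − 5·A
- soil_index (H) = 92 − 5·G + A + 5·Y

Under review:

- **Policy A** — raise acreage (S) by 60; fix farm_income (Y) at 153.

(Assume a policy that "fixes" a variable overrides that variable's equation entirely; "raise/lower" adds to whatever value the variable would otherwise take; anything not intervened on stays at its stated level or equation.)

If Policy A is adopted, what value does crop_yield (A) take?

-864

Policy A (S + 60, Y := 153):
  S = 157 + 60 = 217
  A = 4 − 4·217 = -864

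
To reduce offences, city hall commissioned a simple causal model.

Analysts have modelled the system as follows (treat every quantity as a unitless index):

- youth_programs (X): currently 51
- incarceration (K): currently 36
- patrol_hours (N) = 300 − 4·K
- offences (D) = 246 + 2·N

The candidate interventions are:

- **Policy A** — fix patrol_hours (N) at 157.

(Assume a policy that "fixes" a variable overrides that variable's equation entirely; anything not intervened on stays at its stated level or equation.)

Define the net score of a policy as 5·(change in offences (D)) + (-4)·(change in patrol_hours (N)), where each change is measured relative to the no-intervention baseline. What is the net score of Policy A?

Baseline:
  K = 36
  N = 300 − 4·36 = 156
  D = 246 + 2·156 = 558
Policy A (N := 157):
  K = 36
  N = 157
  D = 246 + 2·157 = 560
ΔD = 560 − 558 = 2; ΔN = 157 − 156 = 1
Score = 5·2 + (-4)·1 = 6

6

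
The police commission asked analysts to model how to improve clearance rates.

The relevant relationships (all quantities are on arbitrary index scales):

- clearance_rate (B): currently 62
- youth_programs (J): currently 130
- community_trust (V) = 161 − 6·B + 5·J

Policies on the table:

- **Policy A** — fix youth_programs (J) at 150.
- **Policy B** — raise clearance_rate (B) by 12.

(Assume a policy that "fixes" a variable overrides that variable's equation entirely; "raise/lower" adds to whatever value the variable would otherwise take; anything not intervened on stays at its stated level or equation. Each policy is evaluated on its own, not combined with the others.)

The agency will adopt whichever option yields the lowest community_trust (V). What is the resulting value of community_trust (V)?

Policy A (J := 150):
  B = 62
  J = 150
  V = 161 − 6·62 + 5·150 = 539
Policy B (B + 12):
  B = 62 + 12 = 74
  J = 130
  V = 161 − 6·74 + 5·130 = 367
Comparing — Policy A: V=539, Policy B: V=367. Lowest is 367 (Policy B).

367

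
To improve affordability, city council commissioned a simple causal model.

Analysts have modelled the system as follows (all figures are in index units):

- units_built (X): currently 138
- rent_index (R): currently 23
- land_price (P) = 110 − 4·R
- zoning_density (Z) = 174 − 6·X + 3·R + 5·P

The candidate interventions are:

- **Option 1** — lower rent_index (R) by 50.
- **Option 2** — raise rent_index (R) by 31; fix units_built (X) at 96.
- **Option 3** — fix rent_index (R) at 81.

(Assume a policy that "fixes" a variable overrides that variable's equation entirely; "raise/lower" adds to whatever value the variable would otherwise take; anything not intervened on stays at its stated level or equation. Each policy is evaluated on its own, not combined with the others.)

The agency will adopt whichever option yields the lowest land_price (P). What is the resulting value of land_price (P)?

Option 1 (R − 50):
  R = 23 − 50 = -27
  P = 110 − 4·(-27) = 218
Option 2 (R + 31, X := 96):
  R = 23 + 31 = 54
  P = 110 − 4·54 = -106
Option 3 (R := 81):
  R = 81
  P = 110 − 4·81 = -214
Comparing — Option 1: P=218, Option 2: P=-106, Option 3: P=-214. Lowest is -214 (Option 3).

-214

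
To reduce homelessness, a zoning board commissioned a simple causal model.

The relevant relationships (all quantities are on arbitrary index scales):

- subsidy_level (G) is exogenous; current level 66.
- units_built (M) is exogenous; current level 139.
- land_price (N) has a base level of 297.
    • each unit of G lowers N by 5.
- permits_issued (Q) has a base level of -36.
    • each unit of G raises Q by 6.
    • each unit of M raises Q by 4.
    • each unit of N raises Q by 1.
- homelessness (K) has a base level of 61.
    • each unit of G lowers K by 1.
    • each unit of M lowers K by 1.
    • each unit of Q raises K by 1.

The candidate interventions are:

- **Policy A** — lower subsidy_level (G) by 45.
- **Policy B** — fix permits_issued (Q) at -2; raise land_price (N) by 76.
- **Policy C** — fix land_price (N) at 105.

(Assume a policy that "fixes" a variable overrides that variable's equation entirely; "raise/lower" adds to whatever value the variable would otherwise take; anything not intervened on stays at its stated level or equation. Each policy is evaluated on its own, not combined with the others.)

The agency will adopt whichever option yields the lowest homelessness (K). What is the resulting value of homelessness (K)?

-146

Policy A (G − 45):
  G = 66 − 45 = 21
  M = 139
  N = 297 − 5·21 = 192
  Q = -36 + 6·21 + 4·139 + 192 = 838
  K = 61 − 21 − 139 + 838 = 739
Policy B (Q := -2, N + 76):
  G = 66
  M = 139
  N = 297 − 5·66 (+76 from intervention) = 43
  Q = -2
  K = 61 − 66 − 139 + (-2) = -146
Policy C (N := 105):
  G = 66
  M = 139
  N = 105
  Q = -36 + 6·66 + 4·139 + 105 = 1021
  K = 61 − 66 − 139 + 1021 = 877
Comparing — Policy A: K=739, Policy B: K=-146, Policy C: K=877. Lowest is -146 (Policy B).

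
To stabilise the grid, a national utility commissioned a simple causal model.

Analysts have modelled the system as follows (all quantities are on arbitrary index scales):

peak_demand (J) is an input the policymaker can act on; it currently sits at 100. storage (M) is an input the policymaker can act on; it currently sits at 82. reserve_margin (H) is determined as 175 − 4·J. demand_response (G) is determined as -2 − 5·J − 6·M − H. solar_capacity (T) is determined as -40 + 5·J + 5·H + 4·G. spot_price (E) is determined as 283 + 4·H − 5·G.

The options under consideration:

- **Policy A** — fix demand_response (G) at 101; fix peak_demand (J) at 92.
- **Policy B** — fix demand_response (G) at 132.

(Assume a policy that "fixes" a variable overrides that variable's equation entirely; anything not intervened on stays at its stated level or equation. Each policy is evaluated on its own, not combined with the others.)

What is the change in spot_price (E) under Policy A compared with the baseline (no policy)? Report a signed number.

-4222

Baseline:
  J = 100
  M = 82
  H = 175 − 4·100 = -225
  G = -2 − 5·100 − 6·82 − (-225) = -769
  E = 283 + 4·(-225) − 5·(-769) = 3228
Policy A (G := 101, J := 92):
  J = 92
  M = 82
  H = 175 − 4·92 = -193
  G = 101
  E = 283 + 4·(-193) − 5·101 = -994
Change in E: -994 − 3228 = -4222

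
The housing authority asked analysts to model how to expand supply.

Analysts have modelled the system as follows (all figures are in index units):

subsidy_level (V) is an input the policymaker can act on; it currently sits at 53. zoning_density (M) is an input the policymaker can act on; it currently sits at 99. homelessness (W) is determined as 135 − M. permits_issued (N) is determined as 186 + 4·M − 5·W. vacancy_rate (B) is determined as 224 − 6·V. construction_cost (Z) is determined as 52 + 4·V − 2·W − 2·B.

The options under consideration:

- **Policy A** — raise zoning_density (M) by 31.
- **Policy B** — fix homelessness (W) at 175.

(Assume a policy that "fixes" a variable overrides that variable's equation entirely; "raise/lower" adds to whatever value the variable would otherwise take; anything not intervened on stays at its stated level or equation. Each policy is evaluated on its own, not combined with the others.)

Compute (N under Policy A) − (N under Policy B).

974

Policy A (M + 31):
  M = 99 + 31 = 130
  W = 135 − 130 = 5
  N = 186 + 4·130 − 5·5 = 681
Policy B (W := 175):
  M = 99
  W = 175
  N = 186 + 4·99 − 5·175 = -293
N: 681 − (-293) = 974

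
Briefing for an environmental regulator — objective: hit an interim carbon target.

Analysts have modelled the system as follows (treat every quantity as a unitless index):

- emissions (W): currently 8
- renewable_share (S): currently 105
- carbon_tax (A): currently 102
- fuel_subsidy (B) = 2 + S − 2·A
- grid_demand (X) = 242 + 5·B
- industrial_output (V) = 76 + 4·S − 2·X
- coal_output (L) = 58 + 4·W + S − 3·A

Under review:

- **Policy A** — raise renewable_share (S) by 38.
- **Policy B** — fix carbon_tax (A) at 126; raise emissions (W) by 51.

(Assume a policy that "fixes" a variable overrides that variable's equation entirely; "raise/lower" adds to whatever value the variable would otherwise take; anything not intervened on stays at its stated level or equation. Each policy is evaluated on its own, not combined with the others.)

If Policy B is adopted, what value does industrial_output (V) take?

Policy B (A := 126, W + 51):
  S = 105
  A = 126
  B = 2 + 105 − 2·126 = -145
  X = 242 + 5·(-145) = -483
  V = 76 + 4·105 − 2·(-483) = 1462

1462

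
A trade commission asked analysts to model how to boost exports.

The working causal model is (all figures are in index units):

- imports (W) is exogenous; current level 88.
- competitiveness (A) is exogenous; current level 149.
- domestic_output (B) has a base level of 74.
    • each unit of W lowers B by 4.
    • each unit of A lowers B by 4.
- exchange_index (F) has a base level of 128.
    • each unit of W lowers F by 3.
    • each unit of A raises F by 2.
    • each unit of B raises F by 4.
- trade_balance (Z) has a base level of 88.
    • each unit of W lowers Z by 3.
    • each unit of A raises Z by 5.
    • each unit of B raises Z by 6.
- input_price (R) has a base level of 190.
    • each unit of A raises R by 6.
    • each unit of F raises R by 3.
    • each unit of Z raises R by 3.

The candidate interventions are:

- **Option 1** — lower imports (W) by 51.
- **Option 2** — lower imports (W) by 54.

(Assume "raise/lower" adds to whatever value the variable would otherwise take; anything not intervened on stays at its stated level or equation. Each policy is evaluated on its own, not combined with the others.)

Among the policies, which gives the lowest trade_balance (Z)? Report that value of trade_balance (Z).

Option 1 (W − 51):
  W = 88 − 51 = 37
  A = 149
  B = 74 − 4·37 − 4·149 = -670
  Z = 88 − 3·37 + 5·149 + 6·(-670) = -3298
Option 2 (W − 54):
  W = 88 − 54 = 34
  A = 149
  B = 74 − 4·34 − 4·149 = -658
  Z = 88 − 3·34 + 5·149 + 6·(-658) = -3217
Comparing — Option 1: Z=-3298, Option 2: Z=-3217. Lowest is -3298 (Option 1).

-3298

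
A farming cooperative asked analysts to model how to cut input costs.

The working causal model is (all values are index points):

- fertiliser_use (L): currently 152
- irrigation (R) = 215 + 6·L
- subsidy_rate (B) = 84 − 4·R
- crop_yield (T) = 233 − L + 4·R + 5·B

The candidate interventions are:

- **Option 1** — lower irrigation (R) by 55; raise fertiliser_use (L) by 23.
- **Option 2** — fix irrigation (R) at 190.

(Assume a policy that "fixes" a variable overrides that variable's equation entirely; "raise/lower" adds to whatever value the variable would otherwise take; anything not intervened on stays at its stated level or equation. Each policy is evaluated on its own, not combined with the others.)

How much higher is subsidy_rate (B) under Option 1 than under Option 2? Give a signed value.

Option 1 (R − 55, L + 23):
  L = 152 + 23 = 175
  R = 215 + 6·175 (−55 from intervention) = 1210
  B = 84 − 4·1210 = -4756
Option 2 (R := 190):
  L = 152
  R = 190
  B = 84 − 4·190 = -676
B: -4756 − (-676) = -4080

-4080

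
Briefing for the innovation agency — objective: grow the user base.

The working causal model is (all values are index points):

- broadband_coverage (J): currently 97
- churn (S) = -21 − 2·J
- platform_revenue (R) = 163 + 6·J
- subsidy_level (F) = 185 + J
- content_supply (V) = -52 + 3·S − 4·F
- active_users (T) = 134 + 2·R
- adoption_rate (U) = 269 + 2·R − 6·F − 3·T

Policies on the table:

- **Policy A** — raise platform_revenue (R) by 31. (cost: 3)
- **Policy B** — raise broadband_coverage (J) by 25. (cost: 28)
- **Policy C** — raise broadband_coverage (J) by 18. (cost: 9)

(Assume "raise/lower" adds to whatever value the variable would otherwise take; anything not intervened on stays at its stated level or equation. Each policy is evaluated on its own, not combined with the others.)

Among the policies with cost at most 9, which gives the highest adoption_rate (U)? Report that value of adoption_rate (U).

Policy A (R + 31):
  J = 97
  R = 163 + 6·97 (+31 from intervention) = 776
  F = 185 + 97 = 282
  T = 134 + 2·776 = 1686
  U = 269 + 2·776 − 6·282 − 3·1686 = -4929
Policy C (J + 18):
  J = 97 + 18 = 115
  R = 163 + 6·115 = 853
  F = 185 + 115 = 300
  T = 134 + 2·853 = 1840
  U = 269 + 2·853 − 6·300 − 3·1840 = -5345
Comparing — Policy A: U=-4929, Policy C: U=-5345. Highest is -4929 (Policy A).

-4929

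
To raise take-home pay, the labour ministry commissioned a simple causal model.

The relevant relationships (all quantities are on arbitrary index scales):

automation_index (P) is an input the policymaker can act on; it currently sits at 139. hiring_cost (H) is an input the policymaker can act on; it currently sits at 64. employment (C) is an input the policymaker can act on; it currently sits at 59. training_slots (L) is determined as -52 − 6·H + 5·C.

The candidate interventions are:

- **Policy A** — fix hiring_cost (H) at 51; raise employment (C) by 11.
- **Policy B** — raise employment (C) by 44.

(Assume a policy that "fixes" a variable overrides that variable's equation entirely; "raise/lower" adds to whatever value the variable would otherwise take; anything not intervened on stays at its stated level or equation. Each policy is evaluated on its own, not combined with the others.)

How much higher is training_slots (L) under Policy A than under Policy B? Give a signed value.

Policy A (H := 51, C + 11):
  H = 51
  C = 59 + 11 = 70
  L = -52 − 6·51 + 5·70 = -8
Policy B (C + 44):
  H = 64
  C = 59 + 44 = 103
  L = -52 − 6·64 + 5·103 = 79
L: -8 − 79 = -87

-87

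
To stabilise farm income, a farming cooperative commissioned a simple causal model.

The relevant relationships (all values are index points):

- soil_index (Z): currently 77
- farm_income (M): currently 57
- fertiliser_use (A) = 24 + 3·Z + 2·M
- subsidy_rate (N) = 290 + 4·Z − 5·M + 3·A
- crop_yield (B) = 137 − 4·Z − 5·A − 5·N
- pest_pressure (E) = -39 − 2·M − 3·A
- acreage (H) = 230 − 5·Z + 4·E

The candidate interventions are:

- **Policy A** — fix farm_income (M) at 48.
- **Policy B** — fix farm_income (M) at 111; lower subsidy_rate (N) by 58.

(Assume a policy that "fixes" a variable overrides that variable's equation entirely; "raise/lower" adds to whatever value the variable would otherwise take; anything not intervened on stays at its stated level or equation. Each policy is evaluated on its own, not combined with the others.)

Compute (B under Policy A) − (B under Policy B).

Policy A (M := 48):
  Z = 77
  M = 48
  A = 24 + 3·77 + 2·48 = 351
  N = 290 + 4·77 − 5·48 + 3·351 = 1411
  B = 137 − 4·77 − 5·351 − 5·1411 = -8981
Policy B (M := 111, N − 58):
  Z = 77
  M = 111
  A = 24 + 3·77 + 2·111 = 477
  N = 290 + 4·77 − 5·111 + 3·477 (−58 from intervention) = 1416
  B = 137 − 4·77 − 5·477 − 5·1416 = -9636
B: -8981 − (-9636) = 655

655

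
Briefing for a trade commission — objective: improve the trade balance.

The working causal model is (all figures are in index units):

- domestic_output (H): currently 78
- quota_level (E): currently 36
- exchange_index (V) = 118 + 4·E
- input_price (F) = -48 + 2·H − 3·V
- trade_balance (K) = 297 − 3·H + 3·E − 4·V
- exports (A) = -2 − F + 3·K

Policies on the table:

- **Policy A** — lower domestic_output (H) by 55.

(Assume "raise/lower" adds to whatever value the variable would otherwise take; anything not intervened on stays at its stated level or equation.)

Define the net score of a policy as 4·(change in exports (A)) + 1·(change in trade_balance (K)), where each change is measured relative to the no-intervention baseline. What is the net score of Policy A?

2585

Baseline:
  H = 78
  E = 36
  V = 118 + 4·36 = 262
  F = -48 + 2·78 − 3·262 = -678
  K = 297 − 3·78 + 3·36 − 4·262 = -877
  A = -2 − (-678) + 3·(-877) = -1955
Policy A (H − 55):
  H = 78 − 55 = 23
  E = 36
  V = 118 + 4·36 = 262
  F = -48 + 2·23 − 3·262 = -788
  K = 297 − 3·23 + 3·36 − 4·262 = -712
  A = -2 − (-788) + 3·(-712) = -1350
ΔA = -1350 − (-1955) = 605; ΔK = -712 − (-877) = 165
Score = 4·605 + 1·165 = 2585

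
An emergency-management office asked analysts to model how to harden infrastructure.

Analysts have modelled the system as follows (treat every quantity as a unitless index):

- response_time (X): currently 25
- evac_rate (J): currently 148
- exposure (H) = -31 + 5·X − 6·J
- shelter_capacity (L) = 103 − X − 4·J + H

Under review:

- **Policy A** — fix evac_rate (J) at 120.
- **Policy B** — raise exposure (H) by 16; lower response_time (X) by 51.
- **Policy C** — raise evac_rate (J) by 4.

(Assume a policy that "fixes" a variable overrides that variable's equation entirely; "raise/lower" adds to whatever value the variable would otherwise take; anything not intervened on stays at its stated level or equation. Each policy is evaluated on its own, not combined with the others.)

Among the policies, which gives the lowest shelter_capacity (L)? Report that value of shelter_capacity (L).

Policy A (J := 120):
  X = 25
  J = 120
  H = -31 + 5·25 − 6·120 = -626
  L = 103 − 25 − 4·120 + (-626) = -1028
Policy B (H + 16, X − 51):
  X = 25 − 51 = -26
  J = 148
  H = -31 + 5·(-26) − 6·148 (+16 from intervention) = -1033
  L = 103 − (-26) − 4·148 + (-1033) = -1496
Policy C (J + 4):
  X = 25
  J = 148 + 4 = 152
  H = -31 + 5·25 − 6·152 = -818
  L = 103 − 25 − 4·152 + (-818) = -1348
Comparing — Policy A: L=-1028, Policy B: L=-1496, Policy C: L=-1348. Lowest is -1496 (Policy B).

-1496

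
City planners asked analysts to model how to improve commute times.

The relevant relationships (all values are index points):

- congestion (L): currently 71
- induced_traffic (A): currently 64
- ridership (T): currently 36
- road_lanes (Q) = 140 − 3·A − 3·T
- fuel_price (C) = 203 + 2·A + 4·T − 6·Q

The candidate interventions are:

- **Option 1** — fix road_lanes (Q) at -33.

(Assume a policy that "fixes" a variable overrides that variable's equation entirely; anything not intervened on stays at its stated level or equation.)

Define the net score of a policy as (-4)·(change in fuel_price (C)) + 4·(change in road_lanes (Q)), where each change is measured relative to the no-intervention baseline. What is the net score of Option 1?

3556

Baseline:
  A = 64
  T = 36
  Q = 140 − 3·64 − 3·36 = -160
  C = 203 + 2·64 + 4·36 − 6·(-160) = 1435
Option 1 (Q := -33):
  A = 64
  T = 36
  Q = -33
  C = 203 + 2·64 + 4·36 − 6·(-33) = 673
ΔC = 673 − 1435 = -762; ΔQ = -33 − (-160) = 127
Score = (-4)·(-762) + 4·127 = 3556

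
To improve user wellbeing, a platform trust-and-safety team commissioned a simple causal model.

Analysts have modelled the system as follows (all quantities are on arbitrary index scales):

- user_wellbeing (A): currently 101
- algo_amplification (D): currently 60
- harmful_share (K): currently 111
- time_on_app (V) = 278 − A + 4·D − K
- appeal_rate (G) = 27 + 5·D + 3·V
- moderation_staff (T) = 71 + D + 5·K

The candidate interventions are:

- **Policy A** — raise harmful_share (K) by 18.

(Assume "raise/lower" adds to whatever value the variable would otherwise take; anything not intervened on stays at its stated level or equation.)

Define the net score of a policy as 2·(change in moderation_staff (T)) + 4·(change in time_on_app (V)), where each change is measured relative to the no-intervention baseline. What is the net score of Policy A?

108

Baseline:
  A = 101
  D = 60
  K = 111
  V = 278 − 101 + 4·60 − 111 = 306
  T = 71 + 60 + 5·111 = 686
Policy A (K + 18):
  A = 101
  D = 60
  K = 111 + 18 = 129
  V = 278 − 101 + 4·60 − 129 = 288
  T = 71 + 60 + 5·129 = 776
ΔT = 776 − 686 = 90; ΔV = 288 − 306 = -18
Score = 2·90 + 4·(-18) = 108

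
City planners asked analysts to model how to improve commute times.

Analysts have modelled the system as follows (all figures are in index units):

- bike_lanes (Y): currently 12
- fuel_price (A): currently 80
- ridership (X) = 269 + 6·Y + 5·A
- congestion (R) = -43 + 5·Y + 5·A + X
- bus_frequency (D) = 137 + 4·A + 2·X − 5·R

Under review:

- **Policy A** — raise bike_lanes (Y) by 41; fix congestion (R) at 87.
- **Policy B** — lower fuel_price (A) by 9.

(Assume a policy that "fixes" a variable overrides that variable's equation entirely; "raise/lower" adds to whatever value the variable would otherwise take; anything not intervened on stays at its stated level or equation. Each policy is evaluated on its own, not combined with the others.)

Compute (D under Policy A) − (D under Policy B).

5523

Policy A (Y + 41, R := 87):
  Y = 12 + 41 = 53
  A = 80
  X = 269 + 6·53 + 5·80 = 987
  R = 87
  D = 137 + 4·80 + 2·987 − 5·87 = 1996
Policy B (A − 9):
  Y = 12
  A = 80 − 9 = 71
  X = 269 + 6·12 + 5·71 = 696
  R = -43 + 5·12 + 5·71 + 696 = 1068
  D = 137 + 4·71 + 2·696 − 5·1068 = -3527
D: 1996 − (-3527) = 5523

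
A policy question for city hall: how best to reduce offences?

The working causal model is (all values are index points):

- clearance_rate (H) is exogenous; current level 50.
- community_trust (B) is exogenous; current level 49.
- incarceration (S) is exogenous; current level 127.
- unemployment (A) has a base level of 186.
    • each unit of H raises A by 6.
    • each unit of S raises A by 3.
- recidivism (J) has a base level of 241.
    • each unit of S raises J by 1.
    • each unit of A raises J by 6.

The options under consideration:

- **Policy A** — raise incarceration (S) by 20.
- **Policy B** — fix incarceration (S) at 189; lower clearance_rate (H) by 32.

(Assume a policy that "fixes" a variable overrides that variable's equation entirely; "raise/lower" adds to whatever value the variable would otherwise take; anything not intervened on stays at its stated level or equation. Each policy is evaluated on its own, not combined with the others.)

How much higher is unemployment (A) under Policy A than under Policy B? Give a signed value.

66

Policy A (S + 20):
  H = 50
  S = 127 + 20 = 147
  A = 186 + 6·50 + 3·147 = 927
Policy B (S := 189, H − 32):
  H = 50 − 32 = 18
  S = 189
  A = 186 + 6·18 + 3·189 = 861
A: 927 − 861 = 66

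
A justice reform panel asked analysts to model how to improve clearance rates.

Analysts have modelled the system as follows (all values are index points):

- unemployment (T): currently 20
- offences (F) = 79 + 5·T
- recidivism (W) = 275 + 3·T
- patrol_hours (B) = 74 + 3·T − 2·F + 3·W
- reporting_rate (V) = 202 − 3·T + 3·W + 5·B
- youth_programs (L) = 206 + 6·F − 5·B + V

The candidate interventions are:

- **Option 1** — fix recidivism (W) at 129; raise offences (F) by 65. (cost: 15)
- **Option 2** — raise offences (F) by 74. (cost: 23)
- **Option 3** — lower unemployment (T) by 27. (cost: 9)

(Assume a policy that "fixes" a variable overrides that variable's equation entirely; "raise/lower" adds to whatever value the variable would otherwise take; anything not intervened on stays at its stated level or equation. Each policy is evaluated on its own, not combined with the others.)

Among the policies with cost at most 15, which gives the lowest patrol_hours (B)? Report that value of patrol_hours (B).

Option 1 (W := 129, F + 65):
  T = 20
  F = 79 + 5·20 (+65 from intervention) = 244
  W = 129
  B = 74 + 3·20 − 2·244 + 3·129 = 33
Option 3 (T − 27):
  T = 20 − 27 = -7
  F = 79 + 5·(-7) = 44
  W = 275 + 3·(-7) = 254
  B = 74 + 3·(-7) − 2·44 + 3·254 = 727
Comparing — Option 1: B=33, Option 3: B=727. Lowest is 33 (Option 1).

33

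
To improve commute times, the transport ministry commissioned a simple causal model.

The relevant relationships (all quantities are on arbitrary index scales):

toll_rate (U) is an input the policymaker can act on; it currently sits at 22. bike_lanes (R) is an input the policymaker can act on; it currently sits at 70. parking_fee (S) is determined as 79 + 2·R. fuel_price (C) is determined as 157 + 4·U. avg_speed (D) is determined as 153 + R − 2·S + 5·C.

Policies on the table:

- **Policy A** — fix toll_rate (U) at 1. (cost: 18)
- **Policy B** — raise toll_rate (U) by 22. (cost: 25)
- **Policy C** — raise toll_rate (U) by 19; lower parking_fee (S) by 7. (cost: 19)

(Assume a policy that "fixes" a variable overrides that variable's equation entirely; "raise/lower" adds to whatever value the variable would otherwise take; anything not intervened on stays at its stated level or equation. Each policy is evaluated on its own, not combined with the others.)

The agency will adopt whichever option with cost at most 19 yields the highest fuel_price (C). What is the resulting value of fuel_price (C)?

Policy A (U := 1):
  U = 1
  C = 157 + 4·1 = 161
Policy C (U + 19, S − 7):
  U = 22 + 19 = 41
  C = 157 + 4·41 = 321
Comparing — Policy A: C=161, Policy C: C=321. Highest is 321 (Policy C).

321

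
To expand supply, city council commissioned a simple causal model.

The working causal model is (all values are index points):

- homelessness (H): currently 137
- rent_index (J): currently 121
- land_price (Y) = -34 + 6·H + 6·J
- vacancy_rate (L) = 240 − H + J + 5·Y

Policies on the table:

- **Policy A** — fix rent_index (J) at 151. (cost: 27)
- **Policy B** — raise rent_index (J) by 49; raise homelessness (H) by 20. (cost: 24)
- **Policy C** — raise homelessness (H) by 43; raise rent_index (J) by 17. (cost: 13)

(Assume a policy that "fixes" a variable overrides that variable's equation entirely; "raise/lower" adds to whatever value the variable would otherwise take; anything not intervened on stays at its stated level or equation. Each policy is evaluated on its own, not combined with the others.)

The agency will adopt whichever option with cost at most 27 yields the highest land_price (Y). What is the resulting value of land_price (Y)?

1928

Policy A (J := 151):
  H = 137
  J = 151
  Y = -34 + 6·137 + 6·151 = 1694
Policy B (J + 49, H + 20):
  H = 137 + 20 = 157
  J = 121 + 49 = 170
  Y = -34 + 6·157 + 6·170 = 1928
Policy C (H + 43, J + 17):
  H = 137 + 43 = 180
  J = 121 + 17 = 138
  Y = -34 + 6·180 + 6·138 = 1874
Comparing — Policy A: Y=1694, Policy B: Y=1928, Policy C: Y=1874. Highest is 1928 (Policy B).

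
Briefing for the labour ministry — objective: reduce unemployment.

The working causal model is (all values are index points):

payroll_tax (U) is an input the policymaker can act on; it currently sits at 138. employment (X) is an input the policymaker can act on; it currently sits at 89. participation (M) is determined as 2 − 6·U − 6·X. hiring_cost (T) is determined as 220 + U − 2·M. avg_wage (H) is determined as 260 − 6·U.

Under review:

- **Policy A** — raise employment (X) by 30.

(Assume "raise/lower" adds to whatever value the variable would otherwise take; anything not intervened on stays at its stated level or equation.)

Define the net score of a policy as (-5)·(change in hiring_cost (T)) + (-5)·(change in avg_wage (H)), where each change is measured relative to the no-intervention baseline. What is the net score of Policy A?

-1800

Baseline:
  U = 138
  X = 89
  M = 2 − 6·138 − 6·89 = -1360
  T = 220 + 138 − 2·(-1360) = 3078
  H = 260 − 6·138 = -568
Policy A (X + 30):
  U = 138
  X = 89 + 30 = 119
  M = 2 − 6·138 − 6·119 = -1540
  T = 220 + 138 − 2·(-1540) = 3438
  H = 260 − 6·138 = -568
ΔT = 3438 − 3078 = 360; ΔH = -568 − (-568) = 0
Score = (-5)·360 + (-5)·0 = -1800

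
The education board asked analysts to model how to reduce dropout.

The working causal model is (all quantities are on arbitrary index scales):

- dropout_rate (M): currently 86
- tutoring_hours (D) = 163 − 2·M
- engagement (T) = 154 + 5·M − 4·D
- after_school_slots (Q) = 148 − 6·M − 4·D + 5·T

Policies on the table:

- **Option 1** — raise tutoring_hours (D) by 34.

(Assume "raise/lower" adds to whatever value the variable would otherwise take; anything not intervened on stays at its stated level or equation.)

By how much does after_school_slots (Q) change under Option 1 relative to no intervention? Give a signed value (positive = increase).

Baseline:
  M = 86
  D = 163 − 2·86 = -9
  T = 154 + 5·86 − 4·(-9) = 620
  Q = 148 − 6·86 − 4·(-9) + 5·620 = 2768
Option 1 (D + 34):
  M = 86
  D = 163 − 2·86 (+34 from intervention) = 25
  T = 154 + 5·86 − 4·25 = 484
  Q = 148 − 6·86 − 4·25 + 5·484 = 1952
Change in Q: 1952 − 2768 = -816

-816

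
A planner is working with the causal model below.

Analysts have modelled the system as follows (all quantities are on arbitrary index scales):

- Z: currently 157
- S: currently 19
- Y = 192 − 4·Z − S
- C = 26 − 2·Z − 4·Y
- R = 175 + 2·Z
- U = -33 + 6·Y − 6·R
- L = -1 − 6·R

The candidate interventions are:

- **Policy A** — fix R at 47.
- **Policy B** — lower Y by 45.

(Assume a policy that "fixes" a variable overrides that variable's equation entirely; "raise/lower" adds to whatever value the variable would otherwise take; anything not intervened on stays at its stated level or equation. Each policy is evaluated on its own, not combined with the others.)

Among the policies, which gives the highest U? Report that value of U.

-3045

Policy A (R := 47):
  Z = 157
  S = 19
  Y = 192 − 4·157 − 19 = -455
  R = 47
  U = -33 + 6·(-455) − 6·47 = -3045
Policy B (Y − 45):
  Z = 157
  S = 19
  Y = 192 − 4·157 − 19 (−45 from intervention) = -500
  R = 175 + 2·157 = 489
  U = -33 + 6·(-500) − 6·489 = -5967
Comparing — Policy A: U=-3045, Policy B: U=-5967. Highest is -3045 (Policy A).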